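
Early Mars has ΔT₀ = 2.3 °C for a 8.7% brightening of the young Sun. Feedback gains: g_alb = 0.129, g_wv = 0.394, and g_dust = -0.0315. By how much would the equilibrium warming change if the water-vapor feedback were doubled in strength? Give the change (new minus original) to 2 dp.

Original: g = 0.4915, ΔT = 2.3/(1−0.4915) = 4.5231 °C.
With doubled water-vapor: g' = 0.8855, ΔT' = 2.3/(1−0.8855) = 20.0873 °C.
Change = 20.0873 − 4.5231 = 15.56 °C.

15.56 °C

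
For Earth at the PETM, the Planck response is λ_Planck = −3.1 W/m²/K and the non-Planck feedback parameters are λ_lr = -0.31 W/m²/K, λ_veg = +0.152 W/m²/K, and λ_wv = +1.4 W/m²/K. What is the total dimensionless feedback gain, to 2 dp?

Convert to gains: g_lr = -0.31/3.1 = -0.1; g_veg = 0.152/3.1 = 0.04903; g_wv = 1.4/3.1 = 0.4516.
Total gain g = 0.40063.

0.40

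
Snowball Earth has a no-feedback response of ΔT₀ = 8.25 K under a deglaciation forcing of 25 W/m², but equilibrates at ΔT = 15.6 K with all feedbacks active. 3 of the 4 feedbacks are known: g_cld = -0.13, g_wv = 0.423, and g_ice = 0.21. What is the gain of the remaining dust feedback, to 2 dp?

-0.03

Amplification A = ΔT/ΔT₀ = 15.6/8.25 = 1.891.
Total gain g = 1 − 1/A = 1 − 1/1.891 = 0.4712.
Known gains sum to -0.13 + 0.423 + 0.21 = 0.503.
g_dust = 0.4712 − 0.503 = -0.03.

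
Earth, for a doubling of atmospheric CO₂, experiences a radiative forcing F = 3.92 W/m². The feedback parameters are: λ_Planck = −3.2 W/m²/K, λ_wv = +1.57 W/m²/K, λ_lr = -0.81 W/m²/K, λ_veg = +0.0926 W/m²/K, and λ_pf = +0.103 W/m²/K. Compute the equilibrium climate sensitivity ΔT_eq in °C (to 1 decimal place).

Net feedback parameter λ = (−3.2) + (+1.57) + (-0.81) + (+0.0926) + (+0.103) = -2.2444 W/m²/K.
ΔT = −F/λ = −3.92/(-2.2444) = 1.7 °C.

1.7 °C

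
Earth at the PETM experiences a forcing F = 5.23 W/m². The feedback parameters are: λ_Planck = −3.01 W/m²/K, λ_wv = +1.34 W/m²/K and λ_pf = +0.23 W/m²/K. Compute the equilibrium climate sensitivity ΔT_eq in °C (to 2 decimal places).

3.63 °C

Net feedback parameter λ = (−3.01) + (+1.34) + (+0.23) = -1.44 W/m²/K.
ΔT = −F/λ = −5.23/(-1.44) = 3.63 °C.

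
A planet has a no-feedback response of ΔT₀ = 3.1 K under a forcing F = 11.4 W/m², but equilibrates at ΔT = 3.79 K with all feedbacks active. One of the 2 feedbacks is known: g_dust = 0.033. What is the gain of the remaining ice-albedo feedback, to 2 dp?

Amplification A = ΔT/ΔT₀ = 3.79/3.1 = 1.223.
Total gain g = 1 − 1/A = 1 − 1/1.223 = 0.1823.
The known gain is 0.033.
g_ice = 0.1823 − 0.033 = 0.15.

0.15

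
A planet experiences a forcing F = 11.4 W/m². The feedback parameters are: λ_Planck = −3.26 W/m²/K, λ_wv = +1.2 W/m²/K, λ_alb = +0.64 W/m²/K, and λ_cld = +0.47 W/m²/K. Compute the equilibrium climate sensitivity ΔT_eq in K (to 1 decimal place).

12.0 K

Net feedback parameter λ = (−3.26) + (+1.2) + (+0.64) + (+0.47) = -0.95 W/m²/K.
ΔT = −F/λ = −11.4/(-0.95) = 12.0 K.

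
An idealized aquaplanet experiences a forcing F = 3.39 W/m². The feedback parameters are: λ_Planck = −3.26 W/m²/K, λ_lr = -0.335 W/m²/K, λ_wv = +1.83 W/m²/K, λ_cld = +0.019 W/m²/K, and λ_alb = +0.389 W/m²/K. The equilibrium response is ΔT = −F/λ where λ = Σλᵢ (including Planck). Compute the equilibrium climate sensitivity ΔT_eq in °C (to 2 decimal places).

2.50 °C

Net feedback parameter λ = (−3.26) + (-0.335) + (+1.83) + (+0.019) + (+0.389) = -1.357 W/m²/K.
ΔT = −F/λ = −3.39/(-1.357) = 2.50 °C.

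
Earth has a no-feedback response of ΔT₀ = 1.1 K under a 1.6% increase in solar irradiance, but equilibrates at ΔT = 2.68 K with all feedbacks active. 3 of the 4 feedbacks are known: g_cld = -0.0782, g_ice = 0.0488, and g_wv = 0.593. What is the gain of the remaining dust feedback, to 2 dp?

Amplification A = ΔT/ΔT₀ = 2.68/1.1 = 2.436.
Total gain g = 1 − 1/A = 1 − 1/2.436 = 0.5895.
Known gains sum to -0.0782 + 0.0488 + 0.593 = 0.5636.
g_dust = 0.5895 − 0.5636 = 0.03.

0.03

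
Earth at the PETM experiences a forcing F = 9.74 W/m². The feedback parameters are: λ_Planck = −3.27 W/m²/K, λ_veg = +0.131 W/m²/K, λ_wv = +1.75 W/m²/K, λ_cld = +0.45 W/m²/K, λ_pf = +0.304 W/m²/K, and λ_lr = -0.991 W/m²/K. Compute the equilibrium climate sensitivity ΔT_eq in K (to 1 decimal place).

6.0 K

Net feedback parameter λ = (−3.27) + (+0.131) + (+1.75) + (+0.45) + (+0.304) + (-0.991) = -1.626 W/m²/K.
ΔT = −F/λ = −9.74/(-1.626) = 6.0 K.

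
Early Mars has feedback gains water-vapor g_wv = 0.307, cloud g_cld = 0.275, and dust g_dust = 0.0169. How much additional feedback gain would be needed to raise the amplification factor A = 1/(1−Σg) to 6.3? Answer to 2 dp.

0.24

Current total gain = 0.5989.
Target gain for A = 6.3: g* = 1 − 1/6.3 = 0.8413.
Additional gain needed = 0.8413 − 0.5989 = 0.24.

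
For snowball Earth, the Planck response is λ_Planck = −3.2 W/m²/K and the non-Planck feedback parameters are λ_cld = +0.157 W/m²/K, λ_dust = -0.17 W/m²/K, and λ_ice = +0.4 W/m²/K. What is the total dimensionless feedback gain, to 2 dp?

0.12

Convert to gains: g_cld = 0.157/3.2 = 0.04906; g_dust = -0.17/3.2 = -0.05312; g_ice = 0.4/3.2 = 0.125.
Total gain g = 0.12094.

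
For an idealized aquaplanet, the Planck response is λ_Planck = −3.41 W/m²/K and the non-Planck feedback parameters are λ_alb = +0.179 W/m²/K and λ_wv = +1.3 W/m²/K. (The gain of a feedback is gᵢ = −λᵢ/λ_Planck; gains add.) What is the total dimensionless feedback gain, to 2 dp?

Convert to gains: g_alb = 0.179/3.41 = 0.05249; g_wv = 1.3/3.41 = 0.3812.
Total gain g = 0.43369.

0.43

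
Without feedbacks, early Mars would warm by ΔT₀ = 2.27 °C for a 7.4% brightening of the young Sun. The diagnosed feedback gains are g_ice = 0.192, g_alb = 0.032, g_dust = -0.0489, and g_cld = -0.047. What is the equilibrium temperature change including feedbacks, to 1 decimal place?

2.6 °C

Total gain g = 0.192 + 0.032 − 0.0489 − 0.047 = 0.1281.
Amplification A = 1/(1 − 0.1281) = 1.147.
ΔT = 2.27 × 1.147 = 2.6 °C.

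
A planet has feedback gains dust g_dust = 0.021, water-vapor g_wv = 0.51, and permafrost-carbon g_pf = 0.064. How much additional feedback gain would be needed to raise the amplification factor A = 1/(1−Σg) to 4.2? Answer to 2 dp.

Current total gain = 0.595.
Target gain for A = 4.2: g* = 1 − 1/4.2 = 0.7619.
Additional gain needed = 0.7619 − 0.595 = 0.17.

0.17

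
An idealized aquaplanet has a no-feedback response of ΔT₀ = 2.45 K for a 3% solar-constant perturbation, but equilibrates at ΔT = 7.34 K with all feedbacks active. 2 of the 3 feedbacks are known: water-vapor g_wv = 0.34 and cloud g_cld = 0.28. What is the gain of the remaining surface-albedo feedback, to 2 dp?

0.05

Amplification A = ΔT/ΔT₀ = 7.34/2.45 = 2.996.
Total gain g = 1 − 1/A = 1 − 1/2.996 = 0.6662.
Known gains sum to 0.34 + 0.28 = 0.62.
g_alb = 0.6662 − 0.62 = 0.05.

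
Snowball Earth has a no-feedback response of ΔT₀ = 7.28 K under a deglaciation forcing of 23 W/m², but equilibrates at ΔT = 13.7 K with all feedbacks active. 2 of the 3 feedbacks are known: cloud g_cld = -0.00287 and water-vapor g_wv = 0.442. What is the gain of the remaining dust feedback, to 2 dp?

Amplification A = ΔT/ΔT₀ = 13.7/7.28 = 1.882.
Total gain g = 1 − 1/A = 1 − 1/1.882 = 0.4687.
Known gains sum to -0.00287 + 0.442 = 0.43913.
g_dust = 0.4687 − 0.43913 = 0.03.

0.03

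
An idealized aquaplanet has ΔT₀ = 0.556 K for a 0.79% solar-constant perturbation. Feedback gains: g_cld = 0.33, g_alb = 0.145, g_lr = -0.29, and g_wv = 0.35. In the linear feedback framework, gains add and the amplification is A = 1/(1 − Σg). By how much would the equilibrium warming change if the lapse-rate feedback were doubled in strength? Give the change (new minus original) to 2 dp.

Original: g = 0.535, ΔT = 0.556/(1−0.535) = 1.1957 K.
With doubled lapse-rate: g' = 0.245, ΔT' = 0.556/(1−0.245) = 0.7364 K.
Change = 0.7364 − 1.1957 = -0.46 K.

-0.46 K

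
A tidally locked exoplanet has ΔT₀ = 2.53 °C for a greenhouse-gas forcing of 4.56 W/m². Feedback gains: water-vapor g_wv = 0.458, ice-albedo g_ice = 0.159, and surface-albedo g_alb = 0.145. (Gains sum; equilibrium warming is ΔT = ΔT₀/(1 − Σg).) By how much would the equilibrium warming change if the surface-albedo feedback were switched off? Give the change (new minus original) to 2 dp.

-4.02 °C

Original: g = 0.762, ΔT = 2.53/(1−0.762) = 10.6303 °C.
Without surface-albedo: g' = 0.617, ΔT' = 2.53/(1−0.617) = 6.6057 °C.
Change = 6.6057 − 10.6303 = -4.02 °C.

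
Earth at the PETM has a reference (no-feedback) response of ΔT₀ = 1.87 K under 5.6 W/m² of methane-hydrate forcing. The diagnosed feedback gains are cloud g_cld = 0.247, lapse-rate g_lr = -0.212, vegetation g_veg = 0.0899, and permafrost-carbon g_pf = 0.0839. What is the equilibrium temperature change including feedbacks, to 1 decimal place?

Total gain g = 0.247 − 0.212 + 0.0899 + 0.0839 = 0.2088.
Amplification A = 1/(1 − 0.2088) = 1.264.
ΔT = 1.87 × 1.264 = 2.4 K.

2.4 K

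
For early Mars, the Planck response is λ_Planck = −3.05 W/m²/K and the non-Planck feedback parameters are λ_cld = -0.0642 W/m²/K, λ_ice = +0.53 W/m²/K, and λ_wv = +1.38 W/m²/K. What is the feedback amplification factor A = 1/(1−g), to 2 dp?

Convert to gains: g_cld = -0.0642/3.05 = -0.02105; g_ice = 0.53/3.05 = 0.1738; g_wv = 1.38/3.05 = 0.4525.
Total gain g = 0.60525.
A = 1/(1 − 0.60525) = 2.53.

2.53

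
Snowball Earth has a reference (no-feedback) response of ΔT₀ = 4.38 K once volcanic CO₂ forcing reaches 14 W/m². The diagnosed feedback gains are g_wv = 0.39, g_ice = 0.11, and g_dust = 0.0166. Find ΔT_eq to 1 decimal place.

Total gain g = 0.39 + 0.11 + 0.0166 = 0.5166.
Amplification A = 1/(1 − 0.5166) = 2.069.
ΔT = 4.38 × 2.069 = 9.1 K.

9.1 K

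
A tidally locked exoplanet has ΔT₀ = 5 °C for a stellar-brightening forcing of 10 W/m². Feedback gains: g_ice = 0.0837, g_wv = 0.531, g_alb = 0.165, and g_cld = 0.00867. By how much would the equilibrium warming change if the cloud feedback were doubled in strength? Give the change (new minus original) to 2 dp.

1.01 °C

Original: g = 0.78837, ΔT = 5/(1−0.78837) = 23.6261 °C.
With doubled cloud: g' = 0.79704, ΔT' = 5/(1−0.79704) = 24.6354 °C.
Change = 24.6354 − 23.6261 = 1.01 °C.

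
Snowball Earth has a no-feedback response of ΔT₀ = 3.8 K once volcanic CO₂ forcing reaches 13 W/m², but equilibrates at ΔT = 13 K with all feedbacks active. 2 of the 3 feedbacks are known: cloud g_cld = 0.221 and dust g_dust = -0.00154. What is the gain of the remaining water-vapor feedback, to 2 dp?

Amplification A = ΔT/ΔT₀ = 13/3.8 = 3.421.
Total gain g = 1 − 1/A = 1 − 1/3.421 = 0.7077.
Known gains sum to 0.221 − 0.00154 = 0.21946.
g_wv = 0.7077 − 0.21946 = 0.49.

0.49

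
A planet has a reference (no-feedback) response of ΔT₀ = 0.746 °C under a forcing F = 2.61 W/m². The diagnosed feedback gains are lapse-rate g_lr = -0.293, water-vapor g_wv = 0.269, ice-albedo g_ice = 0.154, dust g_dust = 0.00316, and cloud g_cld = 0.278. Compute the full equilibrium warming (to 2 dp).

1.27 °C

Total gain g = -0.293 + 0.269 + 0.154 + 0.00316 + 0.278 = 0.41116.
Amplification A = 1/(1 − 0.41116) = 1.698.
ΔT = 0.746 × 1.698 = 1.27 °C.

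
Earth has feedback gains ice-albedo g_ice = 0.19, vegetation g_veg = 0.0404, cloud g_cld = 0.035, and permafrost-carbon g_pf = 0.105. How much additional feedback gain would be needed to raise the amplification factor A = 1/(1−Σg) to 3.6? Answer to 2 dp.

0.35

Current total gain = 0.3704.
Target gain for A = 3.6: g* = 1 − 1/3.6 = 0.7222.
Additional gain needed = 0.7222 − 0.3704 = 0.35.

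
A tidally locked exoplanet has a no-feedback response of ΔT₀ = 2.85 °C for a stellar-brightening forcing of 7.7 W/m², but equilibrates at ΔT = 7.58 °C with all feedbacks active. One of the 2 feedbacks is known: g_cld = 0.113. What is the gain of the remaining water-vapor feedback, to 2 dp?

0.51

Amplification A = ΔT/ΔT₀ = 7.58/2.85 = 2.66.
Total gain g = 1 − 1/A = 1 − 1/2.66 = 0.6241.
The known gain is 0.113.
g_wv = 0.6241 − 0.113 = 0.51.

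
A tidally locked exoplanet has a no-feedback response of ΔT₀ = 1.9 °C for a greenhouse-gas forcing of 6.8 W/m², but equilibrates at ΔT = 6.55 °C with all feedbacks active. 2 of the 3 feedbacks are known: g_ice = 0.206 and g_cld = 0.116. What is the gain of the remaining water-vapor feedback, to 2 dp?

Amplification A = ΔT/ΔT₀ = 6.55/1.9 = 3.447.
Total gain g = 1 − 1/A = 1 − 1/3.447 = 0.7099.
Known gains sum to 0.206 + 0.116 = 0.322.
g_wv = 0.7099 − 0.322 = 0.39.

0.39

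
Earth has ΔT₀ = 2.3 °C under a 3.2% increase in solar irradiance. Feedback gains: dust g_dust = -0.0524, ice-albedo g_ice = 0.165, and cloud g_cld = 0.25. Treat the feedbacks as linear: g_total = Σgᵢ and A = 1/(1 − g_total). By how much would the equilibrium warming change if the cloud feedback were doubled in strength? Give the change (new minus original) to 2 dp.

2.33 °C

Original: g = 0.3626, ΔT = 2.3/(1−0.3626) = 3.6084 °C.
With doubled cloud: g' = 0.6126, ΔT' = 2.3/(1−0.6126) = 5.9370 °C.
Change = 5.9370 − 3.6084 = 2.33 °C.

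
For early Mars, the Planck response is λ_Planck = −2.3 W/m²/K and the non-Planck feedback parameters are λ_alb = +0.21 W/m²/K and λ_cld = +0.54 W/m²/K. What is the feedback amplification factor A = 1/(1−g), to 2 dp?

1.48

Convert to gains: g_alb = 0.21/2.3 = 0.0913; g_cld = 0.54/2.3 = 0.2348.
Total gain g = 0.3261.
A = 1/(1 − 0.3261) = 1.48.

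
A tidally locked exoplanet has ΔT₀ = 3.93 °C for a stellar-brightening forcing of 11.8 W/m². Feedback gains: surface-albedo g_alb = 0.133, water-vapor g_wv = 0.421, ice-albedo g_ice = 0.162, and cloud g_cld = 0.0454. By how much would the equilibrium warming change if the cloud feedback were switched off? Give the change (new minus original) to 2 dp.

-2.63 °C

Original: g = 0.7614, ΔT = 3.93/(1−0.7614) = 16.4711 °C.
Without cloud: g' = 0.716, ΔT' = 3.93/(1−0.716) = 13.8380 °C.
Change = 13.8380 − 16.4711 = -2.63 °C.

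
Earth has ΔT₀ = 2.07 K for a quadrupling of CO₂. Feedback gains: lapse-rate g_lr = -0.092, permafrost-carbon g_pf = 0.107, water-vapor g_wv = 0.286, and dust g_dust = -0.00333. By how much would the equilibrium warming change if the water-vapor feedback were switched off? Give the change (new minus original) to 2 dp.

Original: g = 0.29767, ΔT = 2.07/(1−0.29767) = 2.9473 K.
Without water-vapor: g' = 0.01167, ΔT' = 2.07/(1−0.01167) = 2.0944 K.
Change = 2.0944 − 2.9473 = -0.85 K.

-0.85 K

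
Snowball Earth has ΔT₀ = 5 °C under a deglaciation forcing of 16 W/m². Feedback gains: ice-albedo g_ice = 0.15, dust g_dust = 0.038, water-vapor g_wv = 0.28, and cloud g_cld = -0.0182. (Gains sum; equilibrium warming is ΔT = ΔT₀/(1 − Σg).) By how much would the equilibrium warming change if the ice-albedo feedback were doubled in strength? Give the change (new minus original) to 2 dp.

3.41 °C

Original: g = 0.4498, ΔT = 5/(1−0.4498) = 9.0876 °C.
With doubled ice-albedo: g' = 0.5998, ΔT' = 5/(1−0.5998) = 12.4938 °C.
Change = 12.4938 − 9.0876 = 3.41 °C.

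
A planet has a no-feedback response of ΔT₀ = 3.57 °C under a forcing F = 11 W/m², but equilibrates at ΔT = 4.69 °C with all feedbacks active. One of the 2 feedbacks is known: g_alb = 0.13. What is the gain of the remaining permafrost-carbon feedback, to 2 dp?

0.11

Amplification A = ΔT/ΔT₀ = 4.69/3.57 = 1.314.
Total gain g = 1 − 1/A = 1 − 1/1.314 = 0.239.
The known gain is 0.13.
g_pf = 0.239 − 0.13 = 0.11.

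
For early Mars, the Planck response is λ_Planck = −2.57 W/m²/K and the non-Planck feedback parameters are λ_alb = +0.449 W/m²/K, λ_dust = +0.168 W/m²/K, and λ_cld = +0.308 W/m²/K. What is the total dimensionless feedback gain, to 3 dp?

0.360

Convert to gains: g_alb = 0.449/2.57 = 0.1747; g_dust = 0.168/2.57 = 0.06537; g_cld = 0.308/2.57 = 0.1198.
Total gain g = 0.35987.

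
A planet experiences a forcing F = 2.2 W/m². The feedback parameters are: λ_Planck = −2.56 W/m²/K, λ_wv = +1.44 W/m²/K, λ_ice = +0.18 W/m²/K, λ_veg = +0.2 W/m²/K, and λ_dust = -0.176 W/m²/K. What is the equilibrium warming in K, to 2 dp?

2.40 K

Net feedback parameter λ = (−2.56) + (+1.44) + (+0.18) + (+0.2) + (-0.176) = -0.916 W/m²/K.
ΔT = −F/λ = −2.2/(-0.916) = 2.40 K.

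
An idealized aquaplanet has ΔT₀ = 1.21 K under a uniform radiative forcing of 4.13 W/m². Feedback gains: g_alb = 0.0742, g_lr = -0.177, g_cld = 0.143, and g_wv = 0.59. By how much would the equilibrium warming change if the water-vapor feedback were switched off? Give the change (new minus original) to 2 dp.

-2.01 K

Original: g = 0.6302, ΔT = 1.21/(1−0.6302) = 3.2720 K.
Without water-vapor: g' = 0.0402, ΔT' = 1.21/(1−0.0402) = 1.2607 K.
Change = 1.2607 − 3.2720 = -2.01 K.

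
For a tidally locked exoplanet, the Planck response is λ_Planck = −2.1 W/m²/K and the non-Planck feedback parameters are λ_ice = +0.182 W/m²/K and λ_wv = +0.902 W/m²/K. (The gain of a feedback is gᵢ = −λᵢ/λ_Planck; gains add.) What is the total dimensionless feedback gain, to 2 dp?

Convert to gains: g_ice = 0.182/2.1 = 0.08667; g_wv = 0.902/2.1 = 0.4295.
Total gain g = 0.51617.

0.52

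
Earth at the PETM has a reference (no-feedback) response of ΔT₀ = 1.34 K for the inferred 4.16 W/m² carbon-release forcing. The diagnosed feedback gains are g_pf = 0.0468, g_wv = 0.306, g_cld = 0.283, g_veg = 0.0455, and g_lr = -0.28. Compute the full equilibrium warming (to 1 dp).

2.2 K

Total gain g = 0.0468 + 0.306 + 0.283 + 0.0455 − 0.28 = 0.4013.
Amplification A = 1/(1 − 0.4013) = 1.67.
ΔT = 1.34 × 1.67 = 2.2 K.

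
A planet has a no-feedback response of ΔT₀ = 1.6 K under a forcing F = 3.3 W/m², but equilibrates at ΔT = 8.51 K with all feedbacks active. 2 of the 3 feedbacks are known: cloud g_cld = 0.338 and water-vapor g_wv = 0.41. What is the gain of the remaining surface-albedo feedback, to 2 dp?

0.06

Amplification A = ΔT/ΔT₀ = 8.51/1.6 = 5.319.
Total gain g = 1 − 1/A = 1 − 1/5.319 = 0.812.
Known gains sum to 0.338 + 0.41 = 0.748.
g_alb = 0.812 − 0.748 = 0.06.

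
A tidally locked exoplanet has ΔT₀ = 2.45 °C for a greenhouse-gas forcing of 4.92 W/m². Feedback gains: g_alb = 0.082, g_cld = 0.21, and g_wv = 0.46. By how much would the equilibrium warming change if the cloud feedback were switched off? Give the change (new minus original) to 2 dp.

Original: g = 0.752, ΔT = 2.45/(1−0.752) = 9.8790 °C.
Without cloud: g' = 0.542, ΔT' = 2.45/(1−0.542) = 5.3493 °C.
Change = 5.3493 − 9.8790 = -4.53 °C.

-4.53 °C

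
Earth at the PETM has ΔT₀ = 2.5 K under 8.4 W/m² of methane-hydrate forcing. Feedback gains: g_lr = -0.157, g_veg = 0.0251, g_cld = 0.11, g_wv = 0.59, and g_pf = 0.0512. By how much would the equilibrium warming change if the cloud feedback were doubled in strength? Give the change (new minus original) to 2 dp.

Original: g = 0.6193, ΔT = 2.5/(1−0.6193) = 6.5669 K.
With doubled cloud: g' = 0.7293, ΔT' = 2.5/(1−0.7293) = 9.2353 K.
Change = 9.2353 − 6.5669 = 2.67 K.

2.67 K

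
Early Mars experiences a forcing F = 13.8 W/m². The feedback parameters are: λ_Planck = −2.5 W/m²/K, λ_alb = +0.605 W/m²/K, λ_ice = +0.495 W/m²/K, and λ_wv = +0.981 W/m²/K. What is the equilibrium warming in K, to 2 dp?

Net feedback parameter λ = (−2.5) + (+0.605) + (+0.495) + (+0.981) = -0.419 W/m²/K.
ΔT = −F/λ = −13.8/(-0.419) = 32.94 K.

32.94 K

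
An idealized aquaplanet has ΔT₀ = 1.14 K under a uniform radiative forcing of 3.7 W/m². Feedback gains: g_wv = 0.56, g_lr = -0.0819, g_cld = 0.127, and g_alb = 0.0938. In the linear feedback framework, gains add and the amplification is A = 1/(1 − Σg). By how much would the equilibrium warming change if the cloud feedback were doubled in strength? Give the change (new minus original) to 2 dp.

Original: g = 0.6989, ΔT = 1.14/(1−0.6989) = 3.7861 K.
With doubled cloud: g' = 0.8259, ΔT' = 1.14/(1−0.8259) = 6.5480 K.
Change = 6.5480 − 3.7861 = 2.76 K.

2.76 K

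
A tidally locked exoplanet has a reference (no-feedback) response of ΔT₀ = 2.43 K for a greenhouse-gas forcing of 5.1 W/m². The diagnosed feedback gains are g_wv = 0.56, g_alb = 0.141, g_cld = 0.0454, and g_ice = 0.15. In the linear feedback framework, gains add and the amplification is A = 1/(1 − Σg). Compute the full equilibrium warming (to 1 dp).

23.5 K

Total gain g = 0.56 + 0.141 + 0.0454 + 0.15 = 0.8964.
Amplification A = 1/(1 − 0.8964) = 9.653.
ΔT = 2.43 × 9.653 = 23.5 K.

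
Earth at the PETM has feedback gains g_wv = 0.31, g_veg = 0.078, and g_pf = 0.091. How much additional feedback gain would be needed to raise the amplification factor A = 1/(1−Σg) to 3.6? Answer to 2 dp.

0.24

Current total gain = 0.479.
Target gain for A = 3.6: g* = 1 − 1/3.6 = 0.7222.
Additional gain needed = 0.7222 − 0.479 = 0.24.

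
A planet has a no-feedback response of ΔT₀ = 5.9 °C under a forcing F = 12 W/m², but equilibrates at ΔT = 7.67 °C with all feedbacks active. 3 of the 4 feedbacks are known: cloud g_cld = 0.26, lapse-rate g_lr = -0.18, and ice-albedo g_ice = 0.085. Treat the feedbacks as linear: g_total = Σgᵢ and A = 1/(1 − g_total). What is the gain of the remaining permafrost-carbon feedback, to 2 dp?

0.07

Amplification A = ΔT/ΔT₀ = 7.67/5.9 = 1.3.
Total gain g = 1 − 1/A = 1 − 1/1.3 = 0.2308.
Known gains sum to 0.26 − 0.18 + 0.085 = 0.165.
g_pf = 0.2308 − 0.165 = 0.07.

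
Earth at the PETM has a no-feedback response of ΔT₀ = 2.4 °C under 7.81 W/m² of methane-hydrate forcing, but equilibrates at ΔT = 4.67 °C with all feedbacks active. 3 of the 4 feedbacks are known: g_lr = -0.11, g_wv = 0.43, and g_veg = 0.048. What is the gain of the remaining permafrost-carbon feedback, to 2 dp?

Amplification A = ΔT/ΔT₀ = 4.67/2.4 = 1.946.
Total gain g = 1 − 1/A = 1 − 1/1.946 = 0.4861.
Known gains sum to -0.11 + 0.43 + 0.048 = 0.368.
g_pf = 0.4861 − 0.368 = 0.12.

0.12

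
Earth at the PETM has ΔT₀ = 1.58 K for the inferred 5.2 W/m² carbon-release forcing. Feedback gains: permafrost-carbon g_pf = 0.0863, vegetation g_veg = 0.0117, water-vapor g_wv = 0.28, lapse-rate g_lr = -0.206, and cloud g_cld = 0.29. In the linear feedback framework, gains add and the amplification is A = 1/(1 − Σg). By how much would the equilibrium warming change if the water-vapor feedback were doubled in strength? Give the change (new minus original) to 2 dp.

3.19 K

Original: g = 0.462, ΔT = 1.58/(1−0.462) = 2.9368 K.
With doubled water-vapor: g' = 0.742, ΔT' = 1.58/(1−0.742) = 6.1240 K.
Change = 6.1240 − 2.9368 = 3.19 K.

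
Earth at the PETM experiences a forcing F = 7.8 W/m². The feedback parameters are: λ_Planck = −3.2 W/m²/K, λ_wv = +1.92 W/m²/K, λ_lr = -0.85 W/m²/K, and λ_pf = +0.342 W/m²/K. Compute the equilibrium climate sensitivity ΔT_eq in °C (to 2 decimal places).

Net feedback parameter λ = (−3.2) + (+1.92) + (-0.85) + (+0.342) = -1.788 W/m²/K.
ΔT = −F/λ = −7.8/(-1.788) = 4.36 °C.

4.36 °C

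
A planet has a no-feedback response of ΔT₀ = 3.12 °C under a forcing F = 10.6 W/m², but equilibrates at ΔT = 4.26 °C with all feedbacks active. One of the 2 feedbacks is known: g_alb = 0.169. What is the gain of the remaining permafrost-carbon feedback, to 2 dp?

Amplification A = ΔT/ΔT₀ = 4.26/3.12 = 1.365.
Total gain g = 1 − 1/A = 1 − 1/1.365 = 0.2674.
The known gain is 0.169.
g_pf = 0.2674 − 0.169 = 0.10.

0.10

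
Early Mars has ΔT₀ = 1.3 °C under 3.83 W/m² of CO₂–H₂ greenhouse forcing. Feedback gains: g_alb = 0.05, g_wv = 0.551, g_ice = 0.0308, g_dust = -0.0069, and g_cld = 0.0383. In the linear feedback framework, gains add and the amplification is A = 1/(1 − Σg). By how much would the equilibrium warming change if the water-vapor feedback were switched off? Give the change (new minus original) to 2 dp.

-2.40 °C

Original: g = 0.6632, ΔT = 1.3/(1−0.6632) = 3.8599 °C.
Without water-vapor: g' = 0.1122, ΔT' = 1.3/(1−0.1122) = 1.4643 °C.
Change = 1.4643 − 3.8599 = -2.40 °C.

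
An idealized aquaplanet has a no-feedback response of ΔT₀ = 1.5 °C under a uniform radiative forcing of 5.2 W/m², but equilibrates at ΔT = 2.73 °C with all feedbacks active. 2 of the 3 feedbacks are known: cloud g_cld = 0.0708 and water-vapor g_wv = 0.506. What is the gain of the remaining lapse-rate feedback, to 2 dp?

Amplification A = ΔT/ΔT₀ = 2.73/1.5 = 1.82.
Total gain g = 1 − 1/A = 1 − 1/1.82 = 0.4505.
Known gains sum to 0.0708 + 0.506 = 0.5768.
g_lr = 0.4505 − 0.5768 = -0.13.

-0.13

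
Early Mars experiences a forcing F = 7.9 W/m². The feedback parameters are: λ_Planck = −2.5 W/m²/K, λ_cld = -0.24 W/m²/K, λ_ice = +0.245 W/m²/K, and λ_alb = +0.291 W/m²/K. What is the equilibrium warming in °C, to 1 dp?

Net feedback parameter λ = (−2.5) + (-0.24) + (+0.245) + (+0.291) = -2.204 W/m²/K.
ΔT = −F/λ = −7.9/(-2.204) = 3.6 °C.

3.6 °C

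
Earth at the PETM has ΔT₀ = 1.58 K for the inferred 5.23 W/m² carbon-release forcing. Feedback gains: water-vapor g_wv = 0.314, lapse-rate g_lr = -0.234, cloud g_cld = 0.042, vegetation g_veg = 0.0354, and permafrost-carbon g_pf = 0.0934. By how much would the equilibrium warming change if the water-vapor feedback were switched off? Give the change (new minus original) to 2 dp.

-0.62 K

Original: g = 0.2508, ΔT = 1.58/(1−0.2508) = 2.1089 K.
Without water-vapor: g' = -0.0632, ΔT' = 1.58/(1+0.0632) = 1.4861 K.
Change = 1.4861 − 2.1089 = -0.62 K.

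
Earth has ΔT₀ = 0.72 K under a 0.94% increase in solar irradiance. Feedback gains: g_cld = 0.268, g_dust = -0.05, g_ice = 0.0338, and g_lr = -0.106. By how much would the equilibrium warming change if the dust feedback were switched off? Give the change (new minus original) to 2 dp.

Original: g = 0.1458, ΔT = 0.72/(1−0.1458) = 0.8429 K.
Without dust: g' = 0.1958, ΔT' = 0.72/(1−0.1958) = 0.8953 K.
Change = 0.8953 − 0.8429 = 0.05 K.

0.05 K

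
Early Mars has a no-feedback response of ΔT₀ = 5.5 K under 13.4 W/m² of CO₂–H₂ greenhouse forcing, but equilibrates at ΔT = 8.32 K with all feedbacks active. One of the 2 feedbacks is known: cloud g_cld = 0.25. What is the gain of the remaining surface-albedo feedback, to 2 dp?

Amplification A = ΔT/ΔT₀ = 8.32/5.5 = 1.513.
Total gain g = 1 − 1/A = 1 − 1/1.513 = 0.3391.
The known gain is 0.25.
g_alb = 0.3391 − 0.25 = 0.09.

0.09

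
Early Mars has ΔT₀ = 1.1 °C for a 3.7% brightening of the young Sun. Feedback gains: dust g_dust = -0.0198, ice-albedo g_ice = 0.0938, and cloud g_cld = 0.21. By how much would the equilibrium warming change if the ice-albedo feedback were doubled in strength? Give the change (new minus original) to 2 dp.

0.23 °C

Original: g = 0.284, ΔT = 1.1/(1−0.284) = 1.5363 °C.
With doubled ice-albedo: g' = 0.3778, ΔT' = 1.1/(1−0.3778) = 1.7679 °C.
Change = 1.7679 − 1.5363 = 0.23 °C.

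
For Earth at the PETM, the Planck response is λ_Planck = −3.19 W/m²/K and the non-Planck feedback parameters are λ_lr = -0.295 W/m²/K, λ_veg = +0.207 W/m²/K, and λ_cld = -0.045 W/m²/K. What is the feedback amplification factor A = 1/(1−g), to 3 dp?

0.960

Convert to gains: g_lr = -0.295/3.19 = -0.09248; g_veg = 0.207/3.19 = 0.06489; g_cld = -0.045/3.19 = -0.01411.
Total gain g = -0.0417.
A = 1/(1 + 0.0417) = 0.960.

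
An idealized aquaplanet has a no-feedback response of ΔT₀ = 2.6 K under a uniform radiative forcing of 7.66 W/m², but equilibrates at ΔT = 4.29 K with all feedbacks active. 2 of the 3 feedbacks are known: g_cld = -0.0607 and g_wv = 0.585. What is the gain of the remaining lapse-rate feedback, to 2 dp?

-0.13

Amplification A = ΔT/ΔT₀ = 4.29/2.6 = 1.65.
Total gain g = 1 − 1/A = 1 − 1/1.65 = 0.3939.
Known gains sum to -0.0607 + 0.585 = 0.5243.
g_lr = 0.3939 − 0.5243 = -0.13.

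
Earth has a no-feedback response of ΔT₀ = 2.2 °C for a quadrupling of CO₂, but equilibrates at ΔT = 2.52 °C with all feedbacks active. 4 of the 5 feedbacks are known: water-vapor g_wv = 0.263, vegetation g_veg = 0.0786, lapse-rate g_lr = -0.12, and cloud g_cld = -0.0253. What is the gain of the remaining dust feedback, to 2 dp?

Amplification A = ΔT/ΔT₀ = 2.52/2.2 = 1.145.
Total gain g = 1 − 1/A = 1 − 1/1.145 = 0.1266.
Known gains sum to 0.263 + 0.0786 − 0.12 − 0.0253 = 0.1963.
g_dust = 0.1266 − 0.1963 = -0.07.

-0.07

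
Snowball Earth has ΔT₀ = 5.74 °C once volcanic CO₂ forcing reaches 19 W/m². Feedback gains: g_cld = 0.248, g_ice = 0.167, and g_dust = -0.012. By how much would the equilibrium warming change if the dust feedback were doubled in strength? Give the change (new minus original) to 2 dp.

-0.19 °C

Original: g = 0.403, ΔT = 5.74/(1−0.403) = 9.6147 °C.
With doubled dust: g' = 0.391, ΔT' = 5.74/(1−0.391) = 9.4253 °C.
Change = 9.4253 − 9.6147 = -0.19 °C.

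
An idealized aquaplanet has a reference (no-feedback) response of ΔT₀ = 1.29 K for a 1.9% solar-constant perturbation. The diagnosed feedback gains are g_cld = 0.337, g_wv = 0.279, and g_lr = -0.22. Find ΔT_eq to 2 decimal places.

2.14 K

Total gain g = 0.337 + 0.279 − 0.22 = 0.396.
Amplification A = 1/(1 − 0.396) = 1.656.
ΔT = 1.29 × 1.656 = 2.14 K.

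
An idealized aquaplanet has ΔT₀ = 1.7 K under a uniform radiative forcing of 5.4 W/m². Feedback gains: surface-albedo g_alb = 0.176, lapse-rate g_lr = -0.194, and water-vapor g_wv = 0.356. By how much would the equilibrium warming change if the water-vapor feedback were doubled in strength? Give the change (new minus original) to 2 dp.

2.99 K

Original: g = 0.338, ΔT = 1.7/(1−0.338) = 2.5680 K.
With doubled water-vapor: g' = 0.694, ΔT' = 1.7/(1−0.694) = 5.5556 K.
Change = 5.5556 − 2.5680 = 2.99 K.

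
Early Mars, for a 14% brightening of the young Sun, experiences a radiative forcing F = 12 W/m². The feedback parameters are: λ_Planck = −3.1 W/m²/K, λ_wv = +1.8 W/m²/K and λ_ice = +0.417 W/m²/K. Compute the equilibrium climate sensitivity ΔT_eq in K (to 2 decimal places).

Net feedback parameter λ = (−3.1) + (+1.8) + (+0.417) = -0.883 W/m²/K.
ΔT = −F/λ = −12/(-0.883) = 13.59 K.

13.59 K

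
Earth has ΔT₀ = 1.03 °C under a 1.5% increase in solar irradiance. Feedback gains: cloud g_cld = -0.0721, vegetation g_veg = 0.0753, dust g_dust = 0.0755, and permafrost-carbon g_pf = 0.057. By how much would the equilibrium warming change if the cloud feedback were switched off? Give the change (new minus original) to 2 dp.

Original: g = 0.1357, ΔT = 1.03/(1−0.1357) = 1.1917 °C.
Without cloud: g' = 0.2078, ΔT' = 1.03/(1−0.2078) = 1.3002 °C.
Change = 1.3002 − 1.1917 = 0.11 °C.

0.11 °C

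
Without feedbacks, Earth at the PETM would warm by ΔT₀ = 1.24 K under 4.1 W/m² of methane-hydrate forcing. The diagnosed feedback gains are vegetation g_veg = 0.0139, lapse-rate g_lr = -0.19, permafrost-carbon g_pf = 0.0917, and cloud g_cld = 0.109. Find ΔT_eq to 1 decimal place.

Total gain g = 0.0139 − 0.19 + 0.0917 + 0.109 = 0.0246.
Amplification A = 1/(1 − 0.0246) = 1.025.
ΔT = 1.24 × 1.025 = 1.3 K.

1.3 K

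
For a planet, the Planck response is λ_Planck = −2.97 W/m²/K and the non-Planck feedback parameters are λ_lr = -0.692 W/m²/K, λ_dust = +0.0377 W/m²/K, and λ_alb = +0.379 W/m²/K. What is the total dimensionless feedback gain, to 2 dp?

Convert to gains: g_lr = -0.692/2.97 = -0.233; g_dust = 0.0377/2.97 = 0.01269; g_alb = 0.379/2.97 = 0.1276.
Total gain g = -0.09271.

-0.09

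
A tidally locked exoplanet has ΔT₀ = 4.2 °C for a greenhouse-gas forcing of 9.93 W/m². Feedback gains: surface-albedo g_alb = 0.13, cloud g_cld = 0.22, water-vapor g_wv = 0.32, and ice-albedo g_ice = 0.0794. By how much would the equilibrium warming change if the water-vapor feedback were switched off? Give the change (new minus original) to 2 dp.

Original: g = 0.7494, ΔT = 4.2/(1−0.7494) = 16.7598 °C.
Without water-vapor: g' = 0.4294, ΔT' = 4.2/(1−0.4294) = 7.3607 °C.
Change = 7.3607 − 16.7598 = -9.40 °C.

-9.40 °C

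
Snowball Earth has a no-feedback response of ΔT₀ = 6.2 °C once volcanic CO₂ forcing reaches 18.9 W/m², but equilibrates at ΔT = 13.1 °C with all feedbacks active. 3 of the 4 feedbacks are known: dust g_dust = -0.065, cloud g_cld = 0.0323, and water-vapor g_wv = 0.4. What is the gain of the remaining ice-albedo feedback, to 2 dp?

Amplification A = ΔT/ΔT₀ = 13.1/6.2 = 2.113.
Total gain g = 1 − 1/A = 1 − 1/2.113 = 0.5267.
Known gains sum to -0.065 + 0.0323 + 0.4 = 0.3673.
g_ice = 0.5267 − 0.3673 = 0.16.

0.16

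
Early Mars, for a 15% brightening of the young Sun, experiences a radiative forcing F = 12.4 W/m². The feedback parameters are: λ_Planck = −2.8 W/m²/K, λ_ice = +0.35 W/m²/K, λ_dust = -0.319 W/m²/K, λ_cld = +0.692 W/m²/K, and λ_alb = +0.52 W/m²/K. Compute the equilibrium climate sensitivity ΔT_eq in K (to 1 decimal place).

Net feedback parameter λ = (−2.8) + (+0.35) + (-0.319) + (+0.692) + (+0.52) = -1.557 W/m²/K.
ΔT = −F/λ = −12.4/(-1.557) = 8.0 K.

8.0 K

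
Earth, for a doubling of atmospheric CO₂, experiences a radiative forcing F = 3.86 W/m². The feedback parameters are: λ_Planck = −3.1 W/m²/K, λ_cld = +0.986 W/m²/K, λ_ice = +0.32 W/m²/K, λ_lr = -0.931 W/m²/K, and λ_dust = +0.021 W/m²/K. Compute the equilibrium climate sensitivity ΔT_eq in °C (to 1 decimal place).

1.4 °C

Net feedback parameter λ = (−3.1) + (+0.986) + (+0.32) + (-0.931) + (+0.021) = -2.704 W/m²/K.
ΔT = −F/λ = −3.86/(-2.704) = 1.4 °C.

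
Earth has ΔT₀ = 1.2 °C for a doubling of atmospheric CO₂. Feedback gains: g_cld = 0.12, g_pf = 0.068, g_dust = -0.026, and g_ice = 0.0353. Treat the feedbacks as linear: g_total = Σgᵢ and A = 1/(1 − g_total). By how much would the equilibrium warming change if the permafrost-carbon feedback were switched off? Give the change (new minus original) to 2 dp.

-0.12 °C

Original: g = 0.1973, ΔT = 1.2/(1−0.1973) = 1.4950 °C.
Without permafrost-carbon: g' = 0.1293, ΔT' = 1.2/(1−0.1293) = 1.3782 °C.
Change = 1.3782 − 1.4950 = -0.12 °C.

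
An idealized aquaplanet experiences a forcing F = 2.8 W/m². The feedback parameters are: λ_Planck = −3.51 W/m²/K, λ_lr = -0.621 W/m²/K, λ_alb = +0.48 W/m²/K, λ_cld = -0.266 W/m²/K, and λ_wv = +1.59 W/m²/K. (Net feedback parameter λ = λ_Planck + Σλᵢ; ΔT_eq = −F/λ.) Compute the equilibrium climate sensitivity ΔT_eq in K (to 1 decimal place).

1.2 K

Net feedback parameter λ = (−3.51) + (-0.621) + (+0.48) + (-0.266) + (+1.59) = -2.327 W/m²/K.
ΔT = −F/λ = −2.8/(-2.327) = 1.2 K.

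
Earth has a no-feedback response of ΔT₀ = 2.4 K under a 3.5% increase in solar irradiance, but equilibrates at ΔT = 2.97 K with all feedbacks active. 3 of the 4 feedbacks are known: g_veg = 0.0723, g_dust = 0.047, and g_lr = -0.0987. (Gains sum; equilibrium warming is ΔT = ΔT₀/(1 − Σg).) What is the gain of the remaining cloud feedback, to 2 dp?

0.17

Amplification A = ΔT/ΔT₀ = 2.97/2.4 = 1.238.
Total gain g = 1 − 1/A = 1 − 1/1.238 = 0.1922.
Known gains sum to 0.0723 + 0.047 − 0.0987 = 0.0206.
g_cld = 0.1922 − 0.0206 = 0.17.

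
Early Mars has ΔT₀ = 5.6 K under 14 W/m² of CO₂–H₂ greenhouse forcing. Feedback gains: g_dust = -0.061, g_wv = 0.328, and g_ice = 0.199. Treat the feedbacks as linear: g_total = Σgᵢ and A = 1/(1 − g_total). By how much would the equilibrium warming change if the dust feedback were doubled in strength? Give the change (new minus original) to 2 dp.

Original: g = 0.466, ΔT = 5.6/(1−0.466) = 10.4869 K.
With doubled dust: g' = 0.405, ΔT' = 5.6/(1−0.405) = 9.4118 K.
Change = 9.4118 − 10.4869 = -1.08 K.

-1.08 K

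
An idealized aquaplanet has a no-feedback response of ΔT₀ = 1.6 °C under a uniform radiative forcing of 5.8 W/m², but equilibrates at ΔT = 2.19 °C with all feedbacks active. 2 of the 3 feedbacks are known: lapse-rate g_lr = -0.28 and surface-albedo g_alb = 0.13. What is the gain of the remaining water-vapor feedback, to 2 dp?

0.42

Amplification A = ΔT/ΔT₀ = 2.19/1.6 = 1.369.
Total gain g = 1 − 1/A = 1 − 1/1.369 = 0.2695.
Known gains sum to -0.28 + 0.13 = -0.15.
g_wv = 0.2695 + 0.15 = 0.42.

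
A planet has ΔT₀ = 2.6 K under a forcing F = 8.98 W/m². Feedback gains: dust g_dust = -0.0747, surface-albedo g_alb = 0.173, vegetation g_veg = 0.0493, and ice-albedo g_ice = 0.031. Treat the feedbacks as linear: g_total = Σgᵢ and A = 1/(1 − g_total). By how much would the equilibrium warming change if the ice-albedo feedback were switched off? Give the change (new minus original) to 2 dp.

Original: g = 0.1786, ΔT = 2.6/(1−0.1786) = 3.1653 K.
Without ice-albedo: g' = 0.1476, ΔT' = 2.6/(1−0.1476) = 3.0502 K.
Change = 3.0502 − 3.1653 = -0.12 K.

-0.12 K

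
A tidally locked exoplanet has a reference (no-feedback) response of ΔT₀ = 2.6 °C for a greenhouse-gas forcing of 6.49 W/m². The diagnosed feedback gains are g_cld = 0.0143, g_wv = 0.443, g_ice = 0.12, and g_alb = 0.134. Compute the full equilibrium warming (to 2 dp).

Total gain g = 0.0143 + 0.443 + 0.12 + 0.134 = 0.7113.
Amplification A = 1/(1 − 0.7113) = 3.464.
ΔT = 2.6 × 3.464 = 9.01 °C.

9.01 °C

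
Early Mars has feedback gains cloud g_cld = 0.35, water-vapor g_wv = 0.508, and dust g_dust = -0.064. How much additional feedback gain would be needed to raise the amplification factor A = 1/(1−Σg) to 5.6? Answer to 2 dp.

0.03

Current total gain = 0.794.
Target gain for A = 5.6: g* = 1 − 1/5.6 = 0.8214.
Additional gain needed = 0.8214 − 0.794 = 0.03.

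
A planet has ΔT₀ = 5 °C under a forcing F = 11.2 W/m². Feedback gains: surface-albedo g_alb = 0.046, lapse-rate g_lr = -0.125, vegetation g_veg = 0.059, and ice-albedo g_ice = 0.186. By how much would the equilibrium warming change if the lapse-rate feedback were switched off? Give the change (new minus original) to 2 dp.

Original: g = 0.166, ΔT = 5/(1−0.166) = 5.9952 °C.
Without lapse-rate: g' = 0.291, ΔT' = 5/(1−0.291) = 7.0522 °C.
Change = 7.0522 − 5.9952 = 1.06 °C.

1.06 °C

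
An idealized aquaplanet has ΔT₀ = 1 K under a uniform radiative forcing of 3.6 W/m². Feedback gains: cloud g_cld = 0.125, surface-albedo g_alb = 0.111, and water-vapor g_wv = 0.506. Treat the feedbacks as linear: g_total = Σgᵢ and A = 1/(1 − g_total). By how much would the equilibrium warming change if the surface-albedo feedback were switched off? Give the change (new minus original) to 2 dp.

-1.17 K

Original: g = 0.742, ΔT = 1/(1−0.742) = 3.8760 K.
Without surface-albedo: g' = 0.631, ΔT' = 1/(1−0.631) = 2.7100 K.
Change = 2.7100 − 3.8760 = -1.17 K.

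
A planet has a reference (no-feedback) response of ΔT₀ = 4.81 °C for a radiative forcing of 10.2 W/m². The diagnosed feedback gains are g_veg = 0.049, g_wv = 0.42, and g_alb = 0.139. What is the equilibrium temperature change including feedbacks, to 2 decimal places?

12.27 °C

Total gain g = 0.049 + 0.42 + 0.139 = 0.608.
Amplification A = 1/(1 − 0.608) = 2.551.
ΔT = 4.81 × 2.551 = 12.27 °C.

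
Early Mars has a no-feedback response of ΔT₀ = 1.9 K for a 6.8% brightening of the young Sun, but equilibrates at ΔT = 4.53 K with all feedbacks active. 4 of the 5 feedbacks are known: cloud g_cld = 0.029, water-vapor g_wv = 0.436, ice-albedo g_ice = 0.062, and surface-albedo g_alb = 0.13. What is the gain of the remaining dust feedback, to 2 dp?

Amplification A = ΔT/ΔT₀ = 4.53/1.9 = 2.384.
Total gain g = 1 − 1/A = 1 − 1/2.384 = 0.5805.
Known gains sum to 0.029 + 0.436 + 0.062 + 0.13 = 0.657.
g_dust = 0.5805 − 0.657 = -0.08.

-0.08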